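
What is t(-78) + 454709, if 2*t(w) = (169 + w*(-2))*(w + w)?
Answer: 429359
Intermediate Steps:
t(w) = w*(169 - 2*w) (t(w) = ((169 + w*(-2))*(w + w))/2 = ((169 - 2*w)*(2*w))/2 = (2*w*(169 - 2*w))/2 = w*(169 - 2*w))
t(-78) + 454709 = -78*(169 - 2*(-78)) + 454709 = -78*(169 + 156) + 454709 = -78*325 + 454709 = -25350 + 454709 = 429359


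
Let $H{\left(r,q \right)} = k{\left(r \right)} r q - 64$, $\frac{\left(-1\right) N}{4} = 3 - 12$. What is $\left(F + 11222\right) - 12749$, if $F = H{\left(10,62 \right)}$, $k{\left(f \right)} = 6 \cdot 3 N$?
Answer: $400169$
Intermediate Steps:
$N = 36$ ($N = - 4 \left(3 - 12\right) = \left(-4\right) \left(-9\right) = 36$)
$k{\left(f \right)} = 648$ ($k{\left(f \right)} = 6 \cdot 3 \cdot 36 = 18 \cdot 36 = 648$)
$H{\left(r,q \right)} = -64 + 648 q r$ ($H{\left(r,q \right)} = 648 r q - 64 = 648 q r - 64 = -64 + 648 q r$)
$F = 401696$ ($F = -64 + 648 \cdot 62 \cdot 10 = -64 + 401760 = 401696$)
$\left(F + 11222\right) - 12749 = \left(401696 + 11222\right) - 12749 = 412918 - 12749 = 400169$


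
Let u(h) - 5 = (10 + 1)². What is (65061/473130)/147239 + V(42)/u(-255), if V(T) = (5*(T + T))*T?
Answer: 1083649599429/7740354230 ≈ 140.00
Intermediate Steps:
u(h) = 126 (u(h) = 5 + (10 + 1)² = 5 + 11² = 5 + 121 = 126)
V(T) = 10*T² (V(T) = (5*(2*T))*T = (10*T)*T = 10*T²)
(65061/473130)/147239 + V(42)/u(-255) = (65061/473130)/147239 + (10*42²)/126 = (65061*(1/473130))*(1/147239) + (10*1764)*(1/126) = (7229/52570)*(1/147239) + 17640*(1/126) = 7229/7740354230 + 140 = 1083649599429/7740354230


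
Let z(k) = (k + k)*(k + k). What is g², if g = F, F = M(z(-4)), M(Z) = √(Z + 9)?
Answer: 73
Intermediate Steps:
z(k) = 4*k² (z(k) = (2*k)*(2*k) = 4*k²)
M(Z) = √(9 + Z)
F = √73 (F = √(9 + 4*(-4)²) = √(9 + 4*16) = √(9 + 64) = √73 ≈ 8.5440)
g = √73 ≈ 8.5440
g² = (√73)² = 73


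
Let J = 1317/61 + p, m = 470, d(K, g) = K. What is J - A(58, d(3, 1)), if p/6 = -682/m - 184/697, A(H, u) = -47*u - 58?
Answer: 2101209898/9991495 ≈ 210.30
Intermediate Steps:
A(H, u) = -58 - 47*u
p = -1685502/163795 (p = 6*(-682/470 - 184/697) = 6*(-682*1/470 - 184*1/697) = 6*(-341/235 - 184/697) = 6*(-280917/163795) = -1685502/163795 ≈ -10.290)
J = 112902393/9991495 (J = 1317/61 - 1685502/163795 = 112902393/9991495 ≈ 11.300)
J - A(58, d(3, 1)) = 112902393/9991495 - (-58 - 47*3) = 112902393/9991495 - (-58 - 141) = 112902393/9991495 - 1*(-199) = 112902393/9991495 + 199 = 2101209898/9991495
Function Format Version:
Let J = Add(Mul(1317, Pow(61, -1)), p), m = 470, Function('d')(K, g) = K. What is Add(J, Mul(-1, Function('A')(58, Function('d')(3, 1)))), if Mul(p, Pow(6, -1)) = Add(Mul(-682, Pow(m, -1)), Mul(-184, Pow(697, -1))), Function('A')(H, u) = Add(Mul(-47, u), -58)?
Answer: Rational(2101209898, 9991495) ≈ 210.30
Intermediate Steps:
Function('A')(H, u) = Add(-58, Mul(-47, u))
p = Rational(-1685502, 163795) (p = Mul(6, Add(Mul(-682, Pow(470, -1)), Mul(-184, Pow(697, -1)))) = Mul(6, Add(Mul(-682, Rational(1, 470)), Mul(-184, Rational(1, 697)))) = Mul(6, Add(Rational(-341, 235), Rational(-184, 697))) = Mul(6, Rational(-280917, 163795)) = Rational(-1685502, 163795) ≈ -10.290)
J = Rational(112902393, 9991495) (J = Add(Mul(1317, Pow(61, -1)), Rational(-1685502, 163795)) = Add(Mul(1317, Rational(1, 61)), Rational(-1685502, 163795)) = Add(Rational(1317, 61), Rational(-1685502, 163795)) = Rational(112902393, 9991495) ≈ 11.300)
Add(J, Mul(-1, Function('A')(58, Function('d')(3, 1)))) = Add(Rational(112902393, 9991495), Mul(-1, Add(-58, Mul(-47, 3)))) = Add(Rational(112902393, 9991495), Mul(-1, Add(-58, -141))) = Add(Rational(112902393, 9991495), Mul(-1, -199)) = Add(Rational(112902393, 9991495), 199) = Rational(2101209898, 9991495)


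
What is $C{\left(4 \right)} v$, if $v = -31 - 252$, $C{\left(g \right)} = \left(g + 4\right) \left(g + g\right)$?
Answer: $-18112$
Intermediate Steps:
$C{\left(g \right)} = 2 g \left(4 + g\right)$ ($C{\left(g \right)} = \left(4 + g\right) 2 g = 2 g \left(4 + g\right)$)
$v = -283$ ($v = -31 - 252 = -283$)
$C{\left(4 \right)} v = 2 \cdot 4 \left(4 + 4\right) \left(-283\right) = 2 \cdot 4 \cdot 8 \left(-283\right) = 64 \left(-283\right) = -18112$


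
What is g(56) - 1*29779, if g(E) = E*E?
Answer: -26643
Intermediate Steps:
g(E) = E²
g(56) - 1*29779 = 56² - 1*29779 = 3136 - 29779 = -26643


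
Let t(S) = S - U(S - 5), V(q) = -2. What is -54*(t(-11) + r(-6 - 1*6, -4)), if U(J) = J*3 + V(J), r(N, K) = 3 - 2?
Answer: -2160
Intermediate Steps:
r(N, K) = 1
U(J) = -2 + 3*J (U(J) = J*3 - 2 = 3*J - 2 = -2 + 3*J)
t(S) = 17 - 2*S (t(S) = S - (-2 + 3*(S - 5)) = S - (-2 + 3*(-5 + S)) = S - (-2 + (-15 + 3*S)) = S - (-17 + 3*S) = S + (17 - 3*S) = 17 - 2*S)
-54*(t(-11) + r(-6 - 1*6, -4)) = -54*((17 - 2*(-11)) + 1) = -54*((17 + 22) + 1) = -54*(39 + 1) = -54*40 = -2160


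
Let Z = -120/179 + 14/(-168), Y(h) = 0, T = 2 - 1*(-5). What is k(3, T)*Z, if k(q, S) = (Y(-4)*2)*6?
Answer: 0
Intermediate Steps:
T = 7 (T = 2 + 5 = 7)
k(q, S) = 0 (k(q, S) = (0*2)*6 = 0*6 = 0)
Z = -1619/2148 (Z = -120*1/179 + 14*(-1/168) = -120/179 - 1/12 = -1619/2148 ≈ -0.75372)
k(3, T)*Z = 0*(-1619/2148) = 0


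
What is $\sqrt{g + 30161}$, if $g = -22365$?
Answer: $2 \sqrt{1949} \approx 88.295$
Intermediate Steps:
$\sqrt{g + 30161} = \sqrt{-22365 + 30161} = \sqrt{7796} = 2 \sqrt{1949}$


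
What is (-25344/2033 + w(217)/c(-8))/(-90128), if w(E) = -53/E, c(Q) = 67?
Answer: 368584165/2663984226736 ≈ 0.00013836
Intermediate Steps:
(-25344/2033 + w(217)/c(-8))/(-90128) = (-25344/2033 - 53/217/67)/(-90128) = (-25344*1/2033 - 53*1/217*(1/67))*(-1/90128) = (-25344/2033 - 53/217*1/67)*(-1/90128) = (-25344/2033 - 53/14539)*(-1/90128) = -368584165/29557787*(-1/90128) = 368584165/2663984226736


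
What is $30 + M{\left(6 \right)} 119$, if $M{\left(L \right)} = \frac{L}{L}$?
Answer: $149$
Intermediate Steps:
$M{\left(L \right)} = 1$
$30 + M{\left(6 \right)} 119 = 30 + 1 \cdot 119 = 30 + 119 = 149$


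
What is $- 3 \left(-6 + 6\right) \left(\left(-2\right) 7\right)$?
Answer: $0$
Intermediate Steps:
$- 3 \left(-6 + 6\right) \left(\left(-2\right) 7\right) = \left(-3\right) 0 \left(-14\right) = 0 \left(-14\right) = 0$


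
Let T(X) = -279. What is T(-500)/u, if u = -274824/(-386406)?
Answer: -5989293/15268 ≈ -392.28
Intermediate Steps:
u = 15268/21467 (u = -274824*(-1/386406) = 15268/21467 ≈ 0.71123)
T(-500)/u = -279/15268/21467 = -279*21467/15268 = -5989293/15268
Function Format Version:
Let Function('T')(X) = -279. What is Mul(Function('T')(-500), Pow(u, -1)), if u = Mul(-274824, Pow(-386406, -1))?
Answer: Rational(-5989293, 15268) ≈ -392.28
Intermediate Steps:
u = Rational(15268, 21467) (u = Mul(-274824, Rational(-1, 386406)) = Rational(15268, 21467) ≈ 0.71123)
Mul(Function('T')(-500), Pow(u, -1)) = Mul(-279, Pow(Rational(15268, 21467), -1)) = Mul(-279, Rational(21467, 15268)) = Rational(-5989293, 15268)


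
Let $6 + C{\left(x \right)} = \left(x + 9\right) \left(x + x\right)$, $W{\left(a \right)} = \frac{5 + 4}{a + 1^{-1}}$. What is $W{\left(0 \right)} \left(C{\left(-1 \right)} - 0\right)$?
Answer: $-198$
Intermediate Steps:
$W{\left(a \right)} = \frac{9}{1 + a}$ ($W{\left(a \right)} = \frac{9}{a + 1} = \frac{9}{1 + a}$)
$C{\left(x \right)} = -6 + 2 x \left(9 + x\right)$ ($C{\left(x \right)} = -6 + \left(x + 9\right) \left(x + x\right) = -6 + \left(9 + x\right) 2 x = -6 + 2 x \left(9 + x\right)$)
$W{\left(0 \right)} \left(C{\left(-1 \right)} - 0\right) = \frac{9}{1 + 0} \left(\left(-6 + 2 \left(-1\right)^{2} + 18 \left(-1\right)\right) - 0\right) = \frac{9}{1} \left(\left(-6 + 2 \cdot 1 - 18\right) + \left(-28 + 28\right)\right) = 9 \cdot 1 \left(\left(-6 + 2 - 18\right) + 0\right) = 9 \left(-22 + 0\right) = 9 \left(-22\right) = -198$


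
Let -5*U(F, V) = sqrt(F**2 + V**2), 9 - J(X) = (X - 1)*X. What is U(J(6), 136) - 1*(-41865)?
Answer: 41865 - sqrt(18937)/5 ≈ 41838.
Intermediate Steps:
J(X) = 9 - X*(-1 + X) (J(X) = 9 - (X - 1)*X = 9 - (-1 + X)*X = 9 - X*(-1 + X))
U(F, V) = -sqrt(F**2 + V**2)/5
U(J(6), 136) - 1*(-41865) = -sqrt((9 + 6 - 1*6**2)**2 + 136**2)/5 - 1*(-41865) = -sqrt((9 + 6 - 1*36)**2 + 18496)/5 + 41865 = -sqrt((9 + 6 - 36)**2 + 18496)/5 + 41865 = -sqrt((-21)**2 + 18496)/5 + 41865 = -sqrt(441 + 18496)/5 + 41865 = -sqrt(18937)/5 + 41865 = 41865 - sqrt(18937)/5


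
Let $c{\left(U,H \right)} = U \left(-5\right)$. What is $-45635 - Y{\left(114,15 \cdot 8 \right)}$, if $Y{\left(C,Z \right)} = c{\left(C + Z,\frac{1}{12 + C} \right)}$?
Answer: $-44465$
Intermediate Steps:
$c{\left(U,H \right)} = - 5 U$
$Y{\left(C,Z \right)} = - 5 C - 5 Z$ ($Y{\left(C,Z \right)} = - 5 \left(C + Z\right) = - 5 C - 5 Z$)
$-45635 - Y{\left(114,15 \cdot 8 \right)} = -45635 - \left(\left(-5\right) 114 - 5 \cdot 15 \cdot 8\right) = -45635 - \left(-570 - 600\right) = -45635 - -1170 = -45635 + 1170 = -44465$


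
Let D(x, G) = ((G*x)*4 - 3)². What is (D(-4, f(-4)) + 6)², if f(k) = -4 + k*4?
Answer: 10099245025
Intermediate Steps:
f(k) = -4 + 4*k
D(x, G) = (-3 + 4*G*x)² (D(x, G) = (4*G*x - 3)² = (-3 + 4*G*x)²)
(D(-4, f(-4)) + 6)² = ((-3 + 4*(-4 + 4*(-4))*(-4))² + 6)² = ((-3 + 4*(-4 - 16)*(-4))² + 6)² = ((-3 + 4*(-20)*(-4))² + 6)² = ((-3 + 320)² + 6)² = (317² + 6)² = (100489 + 6)² = 100495² = 10099245025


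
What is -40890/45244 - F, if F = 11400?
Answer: -257911245/22622 ≈ -11401.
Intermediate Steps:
-40890/45244 - F = -40890/45244 - 1*11400 = -40890*1/45244 - 11400 = -20445/22622 - 11400 = -257911245/22622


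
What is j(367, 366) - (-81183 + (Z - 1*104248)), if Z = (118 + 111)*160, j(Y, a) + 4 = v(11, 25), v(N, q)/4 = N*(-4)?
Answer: 148611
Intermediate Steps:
v(N, q) = -16*N (v(N, q) = 4*(N*(-4)) = 4*(-4*N) = -16*N)
j(Y, a) = -180 (j(Y, a) = -4 - 16*11 = -4 - 176 = -180)
Z = 36640 (Z = 229*160 = 36640)
j(367, 366) - (-81183 + (Z - 1*104248)) = -180 - (-81183 + (36640 - 1*104248)) = -180 - (-81183 + (36640 - 104248)) = -180 - (-81183 - 67608) = -180 - 1*(-148791) = -180 + 148791 = 148611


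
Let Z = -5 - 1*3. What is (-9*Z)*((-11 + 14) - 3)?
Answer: 0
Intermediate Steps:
Z = -8 (Z = -5 - 3 = -8)
(-9*Z)*((-11 + 14) - 3) = (-(-72))*((-11 + 14) - 3) = (-9*(-8))*(3 - 3) = 72*0 = 0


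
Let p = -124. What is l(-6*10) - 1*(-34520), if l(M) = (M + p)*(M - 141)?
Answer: 71504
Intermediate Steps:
l(M) = (-141 + M)*(-124 + M) (l(M) = (M - 124)*(M - 141) = (-124 + M)*(-141 + M) = (-141 + M)*(-124 + M))
l(-6*10) - 1*(-34520) = (17484 + (-6*10)² - (-1590)*10) - 1*(-34520) = (17484 + (-60)² - 265*(-60)) + 34520 = (17484 + 3600 + 15900) + 34520 = 36984 + 34520 = 71504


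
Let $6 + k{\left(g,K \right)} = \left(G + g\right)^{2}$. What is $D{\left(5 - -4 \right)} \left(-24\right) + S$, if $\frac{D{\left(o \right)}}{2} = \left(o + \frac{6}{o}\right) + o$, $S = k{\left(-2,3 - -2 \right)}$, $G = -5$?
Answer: $-853$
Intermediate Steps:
$k{\left(g,K \right)} = -6 + \left(-5 + g\right)^{2}$
$S = 43$ ($S = -6 + \left(-5 - 2\right)^{2} = -6 + \left(-7\right)^{2} = -6 + 49 = 43$)
$D{\left(o \right)} = 4 o + \frac{12}{o}$ ($D{\left(o \right)} = 2 \left(\left(o + \frac{6}{o}\right) + o\right) = 2 \left(2 o + \frac{6}{o}\right) = 4 o + \frac{12}{o}$)
$D{\left(5 - -4 \right)} \left(-24\right) + S = \left(4 \left(5 - -4\right) + \frac{12}{5 - -4}\right) \left(-24\right) + 43 = \left(4 \left(5 + 4\right) + \frac{12}{5 + 4}\right) \left(-24\right) + 43 = \left(4 \cdot 9 + \frac{12}{9}\right) \left(-24\right) + 43 = \left(36 + 12 \cdot \frac{1}{9}\right) \left(-24\right) + 43 = \left(36 + \frac{4}{3}\right) \left(-24\right) + 43 = \frac{112}{3} \left(-24\right) + 43 = -896 + 43 = -853$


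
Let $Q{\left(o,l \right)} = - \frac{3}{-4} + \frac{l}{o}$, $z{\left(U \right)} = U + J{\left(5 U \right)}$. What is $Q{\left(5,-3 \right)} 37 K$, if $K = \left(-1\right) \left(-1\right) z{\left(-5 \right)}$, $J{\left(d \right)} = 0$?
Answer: $- \frac{111}{4} \approx -27.75$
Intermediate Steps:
$z{\left(U \right)} = U$ ($z{\left(U \right)} = U + 0 = U$)
$Q{\left(o,l \right)} = \frac{3}{4} + \frac{l}{o}$ ($Q{\left(o,l \right)} = \left(-3\right) \left(- \frac{1}{4}\right) + \frac{l}{o} = \frac{3}{4} + \frac{l}{o}$)
$K = -5$ ($K = \left(-1\right) \left(-1\right) \left(-5\right) = 1 \left(-5\right) = -5$)
$Q{\left(5,-3 \right)} 37 K = \left(\frac{3}{4} - \frac{3}{5}\right) 37 \left(-5\right) = \frac{3}{20} \cdot 37 \left(-5\right) = \frac{111}{20} \left(-5\right) = - \frac{111}{4}$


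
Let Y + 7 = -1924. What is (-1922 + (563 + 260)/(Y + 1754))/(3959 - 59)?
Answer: -341017/690300 ≈ -0.49401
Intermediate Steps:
Y = -1931 (Y = -7 - 1924 = -1931)
(-1922 + (563 + 260)/(Y + 1754))/(3959 - 59) = (-1922 + (563 + 260)/(-1931 + 1754))/(3959 - 59) = (-1922 + 823/(-177))/3900 = (-1922 + 823*(-1/177))*(1/3900) = (-1922 - 823/177)*(1/3900) = -341017/177*1/3900 = -341017/690300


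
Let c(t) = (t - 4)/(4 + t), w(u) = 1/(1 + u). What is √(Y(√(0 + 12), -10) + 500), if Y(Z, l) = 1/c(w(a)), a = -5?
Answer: √144245/17 ≈ 22.341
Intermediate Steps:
c(t) = (-4 + t)/(4 + t)
Y(Z, l) = -15/17 (Y(Z, l) = 1/((-4 + 1/(1 - 5))/(4 + 1/(1 - 5))) = 1/((-4 + 1/(-4))/(4 + 1/(-4))) = 1/((-4 - ¼)/(4 - ¼)) = 1/(-17/4/(15/4)) = 1/((4/15)*(-17/4)) = 1/(-17/15) = -15/17)
√(Y(√(0 + 12), -10) + 500) = √(-15/17 + 500) = √(8485/17) = √144245/17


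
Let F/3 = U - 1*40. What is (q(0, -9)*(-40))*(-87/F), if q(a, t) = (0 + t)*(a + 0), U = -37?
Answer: 0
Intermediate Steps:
F = -231 (F = 3*(-37 - 1*40) = 3*(-37 - 40) = 3*(-77) = -231)
q(a, t) = a*t (q(a, t) = t*a = a*t)
(q(0, -9)*(-40))*(-87/F) = ((0*(-9))*(-40))*(-87/(-231)) = (0*(-40))*(-87*(-1/231)) = 0*(29/77) = 0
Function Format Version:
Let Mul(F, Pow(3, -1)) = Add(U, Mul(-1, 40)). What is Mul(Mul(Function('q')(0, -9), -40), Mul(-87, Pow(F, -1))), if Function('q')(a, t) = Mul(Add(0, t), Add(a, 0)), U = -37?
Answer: 0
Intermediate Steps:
F = -231 (F = Mul(3, Add(-37, Mul(-1, 40))) = Mul(3, Add(-37, -40)) = Mul(3, -77) = -231)
Function('q')(a, t) = Mul(a, t) (Function('q')(a, t) = Mul(t, a) = Mul(a, t))
Mul(Mul(Function('q')(0, -9), -40), Mul(-87, Pow(F, -1))) = Mul(Mul(Mul(0, -9), -40), Mul(-87, Pow(-231, -1))) = Mul(Mul(0, -40), Mul(-87, Rational(-1, 231))) = Mul(0, Rational(29, 77)) = 0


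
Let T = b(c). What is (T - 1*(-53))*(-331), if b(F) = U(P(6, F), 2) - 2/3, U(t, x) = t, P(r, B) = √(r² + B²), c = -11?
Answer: -51967/3 - 331*√157 ≈ -21470.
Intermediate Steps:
P(r, B) = √(B² + r²)
b(F) = -⅔ + √(36 + F²) (b(F) = √(F² + 6²) - 2/3 = √(F² + 36) - 2*⅓ = √(36 + F²) - ⅔ = -⅔ + √(36 + F²))
T = -⅔ + √157 (T = -⅔ + √(36 + (-11)²) = -⅔ + √(36 + 121) = -⅔ + √157 ≈ 11.863)
(T - 1*(-53))*(-331) = ((-⅔ + √157) - 1*(-53))*(-331) = ((-⅔ + √157) + 53)*(-331) = (157/3 + √157)*(-331) = -51967/3 - 331*√157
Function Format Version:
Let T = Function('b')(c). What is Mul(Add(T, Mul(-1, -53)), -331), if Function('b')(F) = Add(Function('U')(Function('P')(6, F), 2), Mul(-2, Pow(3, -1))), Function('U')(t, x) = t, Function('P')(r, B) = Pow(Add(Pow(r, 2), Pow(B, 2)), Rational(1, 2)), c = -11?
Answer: Add(Rational(-51967, 3), Mul(-331, Pow(157, Rational(1, 2)))) ≈ -21470.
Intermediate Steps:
Function('P')(r, B) = Pow(Add(Pow(B, 2), Pow(r, 2)), Rational(1, 2))
Function('b')(F) = Add(Rational(-2, 3), Pow(Add(36, Pow(F, 2)), Rational(1, 2))) (Function('b')(F) = Add(Pow(Add(Pow(F, 2), Pow(6, 2)), Rational(1, 2)), Mul(-2, Pow(3, -1))) = Add(Pow(Add(Pow(F, 2), 36), Rational(1, 2)), Mul(-2, Rational(1, 3))) = Add(Pow(Add(36, Pow(F, 2)), Rational(1, 2)), Rational(-2, 3)) = Add(Rational(-2, 3), Pow(Add(36, Pow(F, 2)), Rational(1, 2))))
T = Add(Rational(-2, 3), Pow(157, Rational(1, 2))) (T = Add(Rational(-2, 3), Pow(Add(36, Pow(-11, 2)), Rational(1, 2))) = Add(Rational(-2, 3), Pow(Add(36, 121), Rational(1, 2))) = Add(Rational(-2, 3), Pow(157, Rational(1, 2))) ≈ 11.863)
Mul(Add(T, Mul(-1, -53)), -331) = Mul(Add(Add(Rational(-2, 3), Pow(157, Rational(1, 2))), Mul(-1, -53)), -331) = Mul(Add(Add(Rational(-2, 3), Pow(157, Rational(1, 2))), 53), -331) = Mul(Add(Rational(157, 3), Pow(157, Rational(1, 2))), -331) = Add(Rational(-51967, 3), Mul(-331, Pow(157, Rational(1, 2))))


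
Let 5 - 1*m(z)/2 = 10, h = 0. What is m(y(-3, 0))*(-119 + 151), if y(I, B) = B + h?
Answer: -320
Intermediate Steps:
y(I, B) = B (y(I, B) = B + 0 = B)
m(z) = -10 (m(z) = 10 - 2*10 = 10 - 20 = -10)
m(y(-3, 0))*(-119 + 151) = -10*(-119 + 151) = -10*32 = -320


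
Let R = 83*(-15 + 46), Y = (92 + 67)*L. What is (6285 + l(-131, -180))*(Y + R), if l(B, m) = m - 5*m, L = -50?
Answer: -37665885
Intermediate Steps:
l(B, m) = -4*m
Y = -7950 (Y = (92 + 67)*(-50) = 159*(-50) = -7950)
R = 2573 (R = 83*31 = 2573)
(6285 + l(-131, -180))*(Y + R) = (6285 - 4*(-180))*(-7950 + 2573) = (6285 + 720)*(-5377) = 7005*(-5377) = -37665885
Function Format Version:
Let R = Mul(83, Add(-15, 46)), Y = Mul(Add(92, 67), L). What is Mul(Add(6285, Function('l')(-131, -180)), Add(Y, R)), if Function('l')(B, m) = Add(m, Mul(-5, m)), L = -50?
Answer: -37665885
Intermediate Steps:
Function('l')(B, m) = Mul(-4, m)
Y = -7950 (Y = Mul(Add(92, 67), -50) = Mul(159, -50) = -7950)
R = 2573 (R = Mul(83, 31) = 2573)
Mul(Add(6285, Function('l')(-131, -180)), Add(Y, R)) = Mul(Add(6285, Mul(-4, -180)), Add(-7950, 2573)) = Mul(Add(6285, 720), -5377) = Mul(7005, -5377) = -37665885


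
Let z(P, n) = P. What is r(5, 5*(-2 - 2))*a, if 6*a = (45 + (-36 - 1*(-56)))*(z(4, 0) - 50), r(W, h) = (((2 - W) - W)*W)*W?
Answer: 299000/3 ≈ 99667.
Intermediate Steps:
r(W, h) = W²*(2 - 2*W) (r(W, h) = ((2 - 2*W)*W)*W = (W*(2 - 2*W))*W = W²*(2 - 2*W))
a = -1495/3 (a = ((45 + (-36 - 1*(-56)))*(4 - 50))/6 = ((45 + (-36 + 56))*(-46))/6 = ((45 + 20)*(-46))/6 = (65*(-46))/6 = (⅙)*(-2990) = -1495/3 ≈ -498.33)
r(5, 5*(-2 - 2))*a = (2*5²*(1 - 1*5))*(-1495/3) = (2*25*(1 - 5))*(-1495/3) = (2*25*(-4))*(-1495/3) = -200*(-1495/3) = 299000/3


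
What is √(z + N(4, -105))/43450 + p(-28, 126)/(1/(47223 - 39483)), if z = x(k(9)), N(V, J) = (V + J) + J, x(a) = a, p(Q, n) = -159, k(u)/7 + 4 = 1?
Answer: -1230660 + I*√227/43450 ≈ -1.2307e+6 + 0.00034676*I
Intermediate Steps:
k(u) = -21 (k(u) = -28 + 7*1 = -28 + 7 = -21)
N(V, J) = V + 2*J (N(V, J) = (J + V) + J = V + 2*J)
z = -21
√(z + N(4, -105))/43450 + p(-28, 126)/(1/(47223 - 39483)) = √(-21 + (4 + 2*(-105)))/43450 - 159/(1/(47223 - 39483)) = √(-21 + (4 - 210))*(1/43450) - 159/(1/7740) = √(-21 - 206)*(1/43450) - 159/1/7740 = √(-227)*(1/43450) - 159*7740 = (I*√227)*(1/43450) - 1230660 = I*√227/43450 - 1230660 = -1230660 + I*√227/43450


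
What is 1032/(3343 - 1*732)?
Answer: 1032/2611 ≈ 0.39525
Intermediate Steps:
1032/(3343 - 1*732) = 1032/(3343 - 732) = 1032/2611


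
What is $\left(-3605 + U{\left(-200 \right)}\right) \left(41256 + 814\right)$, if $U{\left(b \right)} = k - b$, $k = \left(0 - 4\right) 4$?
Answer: $-143921470$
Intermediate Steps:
$k = -16$ ($k = \left(-4\right) 4 = -16$)
$U{\left(b \right)} = -16 - b$
$\left(-3605 + U{\left(-200 \right)}\right) \left(41256 + 814\right) = \left(-3605 - -184\right) \left(41256 + 814\right) = \left(-3605 + \left(-16 + 200\right)\right) 42070 = \left(-3605 + 184\right) 42070 = \left(-3421\right) 42070 = -143921470$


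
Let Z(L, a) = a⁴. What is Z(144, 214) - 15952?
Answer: 2097257664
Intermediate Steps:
Z(144, 214) - 15952 = 214⁴ - 15952 = 2097273616 - 15952 = 2097257664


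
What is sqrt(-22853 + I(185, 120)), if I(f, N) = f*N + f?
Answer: 6*I*sqrt(13) ≈ 21.633*I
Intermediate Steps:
I(f, N) = f + N*f (I(f, N) = N*f + f = f + N*f)
sqrt(-22853 + I(185, 120)) = sqrt(-22853 + 185*(1 + 120)) = sqrt(-22853 + 185*121) = sqrt(-22853 + 22385) = sqrt(-468) = 6*I*sqrt(13)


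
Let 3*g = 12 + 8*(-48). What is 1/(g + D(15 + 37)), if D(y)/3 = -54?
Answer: -1/286 ≈ -0.0034965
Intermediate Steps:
D(y) = -162 (D(y) = 3*(-54) = -162)
g = -124 (g = (12 + 8*(-48))/3 = (12 - 384)/3 = (⅓)*(-372) = -124)
1/(g + D(15 + 37)) = 1/(-124 - 162) = 1/(-286) = -1/286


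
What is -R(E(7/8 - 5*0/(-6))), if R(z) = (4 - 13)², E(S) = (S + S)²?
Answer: -81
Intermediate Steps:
E(S) = 4*S² (E(S) = (2*S)² = 4*S²)
R(z) = 81 (R(z) = (-9)² = 81)
-R(E(7/8 - 5*0/(-6))) = -1*81 = -81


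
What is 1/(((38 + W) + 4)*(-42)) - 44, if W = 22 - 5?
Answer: -109033/2478 ≈ -44.000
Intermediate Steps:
W = 17
1/(((38 + W) + 4)*(-42)) - 44 = 1/(((38 + 17) + 4)*(-42)) - 44 = -1/42/(55 + 4) - 44 = -1/42/59 - 44 = (1/59)*(-1/42) - 44 = -1/2478 - 44 = -109033/2478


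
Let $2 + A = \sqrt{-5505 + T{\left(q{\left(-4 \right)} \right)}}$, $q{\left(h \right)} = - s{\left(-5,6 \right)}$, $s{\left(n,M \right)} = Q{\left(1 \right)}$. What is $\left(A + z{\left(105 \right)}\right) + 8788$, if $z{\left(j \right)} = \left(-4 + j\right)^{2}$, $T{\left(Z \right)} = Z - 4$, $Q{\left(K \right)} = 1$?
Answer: $18987 + i \sqrt{5510} \approx 18987.0 + 74.229 i$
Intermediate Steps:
$s{\left(n,M \right)} = 1$
$q{\left(h \right)} = -1$ ($q{\left(h \right)} = \left(-1\right) 1 = -1$)
$T{\left(Z \right)} = -4 + Z$ ($T{\left(Z \right)} = Z - 4 = -4 + Z$)
$A = -2 + i \sqrt{5510}$ ($A = -2 + \sqrt{-5505 - 5} = -2 + \sqrt{-5510} = -2 + i \sqrt{5510} \approx -2.0 + 74.229 i$)
$\left(A + z{\left(105 \right)}\right) + 8788 = \left(\left(-2 + i \sqrt{5510}\right) + \left(-4 + 105\right)^{2}\right) + 8788 = \left(\left(-2 + i \sqrt{5510}\right) + 101^{2}\right) + 8788 = \left(\left(-2 + i \sqrt{5510}\right) + 10201\right) + 8788 = \left(10199 + i \sqrt{5510}\right) + 8788 = 18987 + i \sqrt{5510}$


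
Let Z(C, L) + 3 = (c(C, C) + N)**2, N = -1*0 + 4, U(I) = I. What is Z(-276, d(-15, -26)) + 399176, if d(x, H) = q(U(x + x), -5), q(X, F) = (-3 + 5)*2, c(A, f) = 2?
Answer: 399209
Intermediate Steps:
q(X, F) = 4 (q(X, F) = 2*2 = 4)
d(x, H) = 4
N = 4 (N = 0 + 4 = 4)
Z(C, L) = 33 (Z(C, L) = -3 + (2 + 4)**2 = -3 + 6**2 = -3 + 36 = 33)
Z(-276, d(-15, -26)) + 399176 = 33 + 399176 = 399209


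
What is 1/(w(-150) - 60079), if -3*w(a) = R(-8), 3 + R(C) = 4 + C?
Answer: -3/180230 ≈ -1.6645e-5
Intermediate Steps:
R(C) = 1 + C (R(C) = -3 + (4 + C) = 1 + C)
w(a) = 7/3 (w(a) = -(1 - 8)/3 = -⅓*(-7) = 7/3)
1/(w(-150) - 60079) = 1/(7/3 - 60079) = 1/(-180230/3) = -3/180230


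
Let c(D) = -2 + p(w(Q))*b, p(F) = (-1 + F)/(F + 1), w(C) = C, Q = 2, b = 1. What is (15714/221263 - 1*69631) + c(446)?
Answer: -46221351032/663789 ≈ -69633.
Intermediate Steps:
p(F) = (-1 + F)/(1 + F)
c(D) = -5/3 (c(D) = -2 + ((-1 + 2)/(1 + 2))*1 = -2 + (1/3)*1 = -2 + ((⅓)*1)*1 = -2 + (⅓)*1 = -2 + ⅓ = -5/3)
(15714/221263 - 1*69631) + c(446) = (15714/221263 - 1*69631) - 5/3 = (15714*(1/221263) - 69631) - 5/3 = (15714/221263 - 69631) - 5/3 = -15406748239/221263 - 5/3 = -46221351032/663789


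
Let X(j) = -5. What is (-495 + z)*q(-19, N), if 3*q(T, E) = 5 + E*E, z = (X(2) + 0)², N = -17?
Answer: -46060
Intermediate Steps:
z = 25 (z = (-5 + 0)² = (-5)² = 25)
q(T, E) = 5/3 + E²/3 (q(T, E) = (5 + E*E)/3 = (5 + E²)/3 = 5/3 + E²/3)
(-495 + z)*q(-19, N) = (-495 + 25)*(5/3 + (⅓)*(-17)²) = -470*(5/3 + (⅓)*289) = -470*(5/3 + 289/3) = -470*98 = -46060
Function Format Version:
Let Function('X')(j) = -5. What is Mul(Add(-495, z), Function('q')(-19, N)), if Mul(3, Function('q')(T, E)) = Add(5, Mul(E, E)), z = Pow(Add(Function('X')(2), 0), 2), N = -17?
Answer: -46060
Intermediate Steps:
z = 25 (z = Pow(Add(-5, 0), 2) = Pow(-5, 2) = 25)
Function('q')(T, E) = Add(Rational(5, 3), Mul(Rational(1, 3), Pow(E, 2))) (Function('q')(T, E) = Mul(Rational(1, 3), Add(5, Mul(E, E))) = Mul(Rational(1, 3), Add(5, Pow(E, 2))) = Add(Rational(5, 3), Mul(Rational(1, 3), Pow(E, 2))))
Mul(Add(-495, z), Function('q')(-19, N)) = Mul(Add(-495, 25), Add(Rational(5, 3), Mul(Rational(1, 3), Pow(-17, 2)))) = Mul(-470, Add(Rational(5, 3), Mul(Rational(1, 3), 289))) = Mul(-470, Add(Rational(5, 3), Rational(289, 3))) = Mul(-470, 98) = -46060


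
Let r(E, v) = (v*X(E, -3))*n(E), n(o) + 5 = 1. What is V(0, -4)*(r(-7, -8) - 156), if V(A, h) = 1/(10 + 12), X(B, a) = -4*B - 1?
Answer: 354/11 ≈ 32.182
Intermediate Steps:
n(o) = -4 (n(o) = -5 + 1 = -4)
X(B, a) = -1 - 4*B
V(A, h) = 1/22
r(E, v) = -4*v*(-1 - 4*E) (r(E, v) = (v*(-1 - 4*E))*(-4) = -4*v*(-1 - 4*E))
V(0, -4)*(r(-7, -8) - 156) = (4*(-8)*(1 + 4*(-7)) - 156)/22 = (4*(-8)*(1 - 28) - 156)/22 = (4*(-8)*(-27) - 156)/22 = (864 - 156)/22 = (1/22)*708 = 354/11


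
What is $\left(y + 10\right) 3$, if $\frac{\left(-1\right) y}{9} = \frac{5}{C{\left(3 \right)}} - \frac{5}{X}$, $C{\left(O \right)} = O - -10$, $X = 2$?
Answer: $\frac{2265}{26} \approx 87.115$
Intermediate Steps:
$C{\left(O \right)} = 10 + O$ ($C{\left(O \right)} = O + 10 = 10 + O$)
$y = \frac{495}{26}$ ($y = - 9 \left(\frac{5}{10 + 3} - \frac{5}{2}\right) = - 9 \left(\frac{5}{13} - \frac{5}{2}\right) = \left(-9\right) \left(- \frac{55}{26}\right) = \frac{495}{26} \approx 19.038$)
$\left(y + 10\right) 3 = \left(\frac{495}{26} + 10\right) 3 = \frac{755}{26} \cdot 3 = \frac{2265}{26}$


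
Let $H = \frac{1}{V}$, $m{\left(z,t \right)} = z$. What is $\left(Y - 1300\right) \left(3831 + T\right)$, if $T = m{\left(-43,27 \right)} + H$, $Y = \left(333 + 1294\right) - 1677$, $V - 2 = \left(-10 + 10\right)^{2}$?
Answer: $-5114475$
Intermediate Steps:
$V = 2$ ($V = 2 + \left(-10 + 10\right)^{2} = 2 + 0^{2} = 2 + 0 = 2$)
$H = \frac{1}{2} \approx 0.5$
$Y = -50$ ($Y = 1627 - 1677 = -50$)
$T = - \frac{85}{2}$ ($T = -43 + \frac{1}{2} = - \frac{85}{2} \approx -42.5$)
$\left(Y - 1300\right) \left(3831 + T\right) = \left(-50 - 1300\right) \left(3831 - \frac{85}{2}\right) = \left(-1350\right) \frac{7577}{2} = -5114475$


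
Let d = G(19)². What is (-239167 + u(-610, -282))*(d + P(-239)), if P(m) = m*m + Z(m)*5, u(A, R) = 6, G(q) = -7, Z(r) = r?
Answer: -13387036975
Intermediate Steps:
P(m) = m² + 5*m (P(m) = m*m + m*5 = m² + 5*m)
d = 49 (d = (-7)² = 49)
(-239167 + u(-610, -282))*(d + P(-239)) = (-239167 + 6)*(49 - 239*(5 - 239)) = -239161*(49 - 239*(-234)) = -239161*(49 + 55926) = -239161*55975 = -13387036975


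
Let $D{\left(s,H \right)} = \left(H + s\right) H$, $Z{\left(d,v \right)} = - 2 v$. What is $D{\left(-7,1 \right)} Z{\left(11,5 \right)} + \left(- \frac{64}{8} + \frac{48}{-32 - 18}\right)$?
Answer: $\frac{1276}{25} \approx 51.04$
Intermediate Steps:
$D{\left(s,H \right)} = H \left(H + s\right)$
$D{\left(-7,1 \right)} Z{\left(11,5 \right)} + \left(- \frac{64}{8} + \frac{48}{-32 - 18}\right) = 1 \left(1 - 7\right) \left(\left(-2\right) 5\right) + \left(- \frac{64}{8} + \frac{48}{-32 - 18}\right) = 1 \left(-6\right) \left(-10\right) + \left(\left(-64\right) \frac{1}{8} + \frac{48}{-50}\right) = \left(-6\right) \left(-10\right) + \left(-8 + 48 \left(- \frac{1}{50}\right)\right) = 60 - \frac{224}{25} = \frac{1276}{25}$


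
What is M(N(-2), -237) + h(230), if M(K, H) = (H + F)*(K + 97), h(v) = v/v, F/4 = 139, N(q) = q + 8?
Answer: 32858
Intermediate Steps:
N(q) = 8 + q
F = 556 (F = 4*139 = 556)
h(v) = 1
M(K, H) = (97 + K)*(556 + H) (M(K, H) = (H + 556)*(K + 97) = (556 + H)*(97 + K) = (97 + K)*(556 + H))
M(N(-2), -237) + h(230) = (53932 + 97*(-237) + 556*(8 - 2) - 237*(8 - 2)) + 1 = (53932 - 22989 + 556*6 - 237*6) + 1 = (53932 - 22989 + 3336 - 1422) + 1 = 32857 + 1 = 32858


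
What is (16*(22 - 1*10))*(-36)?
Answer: -6912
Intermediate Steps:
(16*(22 - 1*10))*(-36) = (16*(22 - 10))*(-36) = (16*12)*(-36) = 192*(-36) = -6912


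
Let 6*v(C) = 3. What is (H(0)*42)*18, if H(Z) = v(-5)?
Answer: 378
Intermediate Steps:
v(C) = ½ (v(C) = (⅙)*3 = ½)
H(Z) = ½
(H(0)*42)*18 = ((½)*42)*18 = 21*18 = 378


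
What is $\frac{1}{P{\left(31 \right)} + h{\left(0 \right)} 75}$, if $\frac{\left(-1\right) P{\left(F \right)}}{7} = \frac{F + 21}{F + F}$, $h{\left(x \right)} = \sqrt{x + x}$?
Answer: $- \frac{31}{182} \approx -0.17033$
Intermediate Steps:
$h{\left(x \right)} = \sqrt{2} \sqrt{x}$ ($h{\left(x \right)} = \sqrt{2 x} = \sqrt{2} \sqrt{x}$)
$P{\left(F \right)} = - \frac{7 \left(21 + F\right)}{2 F}$ ($P{\left(F \right)} = - 7 \frac{F + 21}{F + F} = - 7 \frac{21 + F}{2 F} = - \frac{7 \left(21 + F\right)}{2 F}$)
$\frac{1}{P{\left(31 \right)} + h{\left(0 \right)} 75} = \frac{1}{\frac{7 \left(-21 - 31\right)}{2 \cdot 31} + \sqrt{2} \sqrt{0} \cdot 75} = \frac{1}{\frac{7}{2} \cdot \frac{1}{31} \left(-21 - 31\right) + \sqrt{2} \cdot 0 \cdot 75} = \frac{1}{\frac{7}{2} \cdot \frac{1}{31} \left(-52\right) + 0 \cdot 75} = \frac{1}{- \frac{182}{31} + 0} = \frac{1}{- \frac{182}{31}} = - \frac{31}{182}$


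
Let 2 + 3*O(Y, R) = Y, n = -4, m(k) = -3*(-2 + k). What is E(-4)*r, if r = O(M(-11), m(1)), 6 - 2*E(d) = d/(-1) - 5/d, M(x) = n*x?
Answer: 21/4 ≈ 5.2500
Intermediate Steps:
m(k) = 6 - 3*k
M(x) = -4*x
E(d) = 3 + d/2 + 5/(2*d) (E(d) = 3 - (d/(-1) - 5/d)/2 = 3 - (d*(-1) - 5/d)/2 = 3 - (-d - 5/d)/2 = 3 + (d/2 + 5/(2*d)) = 3 + d/2 + 5/(2*d))
O(Y, R) = -⅔ + Y/3
r = 14 (r = -⅔ + (-4*(-11))/3 = -⅔ + (⅓)*44 = -⅔ + 44/3 = 14)
E(-4)*r = ((½)*(5 - 4*(6 - 4))/(-4))*14 = ((½)*(-¼)*(5 - 4*2))*14 = ((½)*(-¼)*(5 - 8))*14 = ((½)*(-¼)*(-3))*14 = (3/8)*14 = 21/4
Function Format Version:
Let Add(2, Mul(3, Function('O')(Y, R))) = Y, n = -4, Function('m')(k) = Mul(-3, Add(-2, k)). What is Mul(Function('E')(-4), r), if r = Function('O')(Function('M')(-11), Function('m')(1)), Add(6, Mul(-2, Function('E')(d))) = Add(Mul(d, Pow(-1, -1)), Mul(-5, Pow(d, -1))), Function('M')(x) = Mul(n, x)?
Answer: Rational(21, 4) ≈ 5.2500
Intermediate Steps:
Function('m')(k) = Add(6, Mul(-3, k))
Function('M')(x) = Mul(-4, x)
Function('E')(d) = Add(3, Mul(Rational(1, 2), d), Mul(Rational(5, 2), Pow(d, -1))) (Function('E')(d) = Add(3, Mul(Rational(-1, 2), Add(Mul(d, Pow(-1, -1)), Mul(-5, Pow(d, -1))))) = Add(3, Mul(Rational(-1, 2), Add(Mul(d, -1), Mul(-5, Pow(d, -1))))) = Add(3, Mul(Rational(-1, 2), Add(Mul(-1, d), Mul(-5, Pow(d, -1))))) = Add(3, Add(Mul(Rational(1, 2), d), Mul(Rational(5, 2), Pow(d, -1)))) = Add(3, Mul(Rational(1, 2), d), Mul(Rational(5, 2), Pow(d, -1))))
Function('O')(Y, R) = Add(Rational(-2, 3), Mul(Rational(1, 3), Y))
r = 14 (r = Add(Rational(-2, 3), Mul(Rational(1, 3), Mul(-4, -11))) = Add(Rational(-2, 3), Mul(Rational(1, 3), 44)) = Add(Rational(-2, 3), Rational(44, 3)) = 14)
Mul(Function('E')(-4), r) = Mul(Mul(Rational(1, 2), Pow(-4, -1), Add(5, Mul(-4, Add(6, -4)))), 14) = Mul(Mul(Rational(1, 2), Rational(-1, 4), Add(5, Mul(-4, 2))), 14) = Mul(Mul(Rational(1, 2), Rational(-1, 4), Add(5, -8)), 14) = Mul(Mul(Rational(1, 2), Rational(-1, 4), -3), 14) = Mul(Rational(3, 8), 14) = Rational(21, 4)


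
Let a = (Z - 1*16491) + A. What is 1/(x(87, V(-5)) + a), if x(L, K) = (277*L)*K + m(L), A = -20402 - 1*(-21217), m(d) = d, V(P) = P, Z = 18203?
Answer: -1/117881 ≈ -8.4831e-6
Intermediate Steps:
A = 815 (A = -20402 + 21217 = 815)
x(L, K) = L + 277*K*L (x(L, K) = (277*L)*K + L = 277*K*L + L = L + 277*K*L)
a = 2527 (a = (18203 - 1*16491) + 815 = (18203 - 16491) + 815 = 1712 + 815 = 2527)
1/(x(87, V(-5)) + a) = 1/(87*(1 + 277*(-5)) + 2527) = 1/(87*(1 - 1385) + 2527) = 1/(87*(-1384) + 2527) = 1/(-120408 + 2527) = 1/(-117881) = -1/117881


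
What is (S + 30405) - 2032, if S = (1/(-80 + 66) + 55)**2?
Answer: 6152469/196 ≈ 31390.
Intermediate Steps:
S = 591361/196 (S = (1/(-14) + 55)**2 = (-1/14 + 55)**2 = (769/14)**2 = 591361/196 ≈ 3017.1)
(S + 30405) - 2032 = (591361/196 + 30405) - 2032 = 6550741/196 - 2032 = 6152469/196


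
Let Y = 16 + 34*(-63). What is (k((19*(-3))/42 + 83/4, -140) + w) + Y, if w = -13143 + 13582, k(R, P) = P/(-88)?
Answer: -37079/22 ≈ -1685.4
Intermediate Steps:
k(R, P) = -P/88 (k(R, P) = P*(-1/88) = -P/88)
Y = -2126 (Y = 16 - 2142 = -2126)
w = 439
(k((19*(-3))/42 + 83/4, -140) + w) + Y = (-1/88*(-140) + 439) - 2126 = (35/22 + 439) - 2126 = 9693/22 - 2126 = -37079/22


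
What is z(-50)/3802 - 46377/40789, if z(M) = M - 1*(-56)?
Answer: -88040310/77539889 ≈ -1.1354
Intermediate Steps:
z(M) = 56 + M (z(M) = M + 56 = 56 + M)
z(-50)/3802 - 46377/40789 = (56 - 50)/3802 - 46377/40789 = 6*(1/3802) - 46377*1/40789 = 3/1901 - 46377/40789 = -88040310/77539889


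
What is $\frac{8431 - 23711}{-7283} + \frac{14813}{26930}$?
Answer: $\frac{519373479}{196131190} \approx 2.6481$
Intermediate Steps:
$\frac{8431 - 23711}{-7283} + \frac{14813}{26930} = \left(-15280\right) \left(- \frac{1}{7283}\right) + 14813 \cdot \frac{1}{26930} = \frac{15280}{7283} + \frac{14813}{26930} = \frac{519373479}{196131190}$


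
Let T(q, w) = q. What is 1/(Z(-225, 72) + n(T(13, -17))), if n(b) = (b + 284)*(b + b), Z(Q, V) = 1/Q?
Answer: 225/1737449 ≈ 0.00012950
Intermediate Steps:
n(b) = 2*b*(284 + b) (n(b) = (284 + b)*(2*b) = 2*b*(284 + b))
1/(Z(-225, 72) + n(T(13, -17))) = 1/(1/(-225) + 2*13*(284 + 13)) = 1/(-1/225 + 2*13*297) = 1/(-1/225 + 7722) = 1/(1737449/225) = 225/1737449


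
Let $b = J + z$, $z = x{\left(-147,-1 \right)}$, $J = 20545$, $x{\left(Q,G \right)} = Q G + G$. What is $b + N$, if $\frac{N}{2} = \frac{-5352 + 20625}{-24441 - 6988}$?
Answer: $\frac{650266893}{31429} \approx 20690.0$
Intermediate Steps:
$x{\left(Q,G \right)} = G + G Q$ ($x{\left(Q,G \right)} = G Q + G = G + G Q$)
$N = - \frac{30546}{31429}$ ($N = 2 \frac{-5352 + 20625}{-24441 - 6988} = 2 \frac{15273}{-31429} = 2 \cdot 15273 \left(- \frac{1}{31429}\right) = 2 \left(- \frac{15273}{31429}\right) = - \frac{30546}{31429} \approx -0.9719$)
$z = 146$ ($z = - (1 - 147) = \left(-1\right) \left(-146\right) = 146$)
$b = 20691$ ($b = 20545 + 146 = 20691$)
$b + N = 20691 - \frac{30546}{31429} = \frac{650266893}{31429}$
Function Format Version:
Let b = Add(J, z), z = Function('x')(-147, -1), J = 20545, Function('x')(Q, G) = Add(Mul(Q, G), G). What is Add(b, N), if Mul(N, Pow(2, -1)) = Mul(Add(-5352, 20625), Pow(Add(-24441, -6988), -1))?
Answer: Rational(650266893, 31429) ≈ 20690.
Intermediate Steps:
Function('x')(Q, G) = Add(G, Mul(G, Q)) (Function('x')(Q, G) = Add(Mul(G, Q), G) = Add(G, Mul(G, Q)))
N = Rational(-30546, 31429) (N = Mul(2, Mul(Add(-5352, 20625), Pow(Add(-24441, -6988), -1))) = Mul(2, Mul(15273, Pow(-31429, -1))) = Mul(2, Mul(15273, Rational(-1, 31429))) = Mul(2, Rational(-15273, 31429)) = Rational(-30546, 31429) ≈ -0.97190)
z = 146 (z = Mul(-1, Add(1, -147)) = Mul(-1, -146) = 146)
b = 20691 (b = Add(20545, 146) = 20691)
Add(b, N) = Add(20691, Rational(-30546, 31429)) = Rational(650266893, 31429)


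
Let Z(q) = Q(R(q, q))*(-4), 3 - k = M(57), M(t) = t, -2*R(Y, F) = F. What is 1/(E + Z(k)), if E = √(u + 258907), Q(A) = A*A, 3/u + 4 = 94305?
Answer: -137490858/388715747423 - √2302376738832010/777431494846 ≈ -0.00041543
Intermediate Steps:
R(Y, F) = -F/2
u = 3/94301 (u = 3/(-4 + 94305) = 3/94301 ≈ 3.1813e-5)
Q(A) = A²
k = -54 (k = 3 - 1*57 = 3 - 57 = -54)
Z(q) = -q² (Z(q) = (-q/2)²*(-4) = (q²/4)*(-4) = -q²)
E = √2302376738832010/94301 (E = √(3/94301 + 258907) = √(24415189010/94301) = √2302376738832010/94301 ≈ 508.83)
1/(E + Z(k)) = 1/(√2302376738832010/94301 - 1*(-54)²) = 1/(√2302376738832010/94301 - 1*2916) = 1/(√2302376738832010/94301 - 2916) = 1/(-2916 + √2302376738832010/94301)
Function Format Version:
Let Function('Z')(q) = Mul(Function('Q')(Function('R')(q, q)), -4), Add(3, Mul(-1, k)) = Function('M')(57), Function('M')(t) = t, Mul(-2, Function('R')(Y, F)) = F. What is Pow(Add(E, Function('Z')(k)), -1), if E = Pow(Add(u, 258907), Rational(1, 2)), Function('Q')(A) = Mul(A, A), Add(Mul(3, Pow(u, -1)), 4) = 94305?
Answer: Add(Rational(-137490858, 388715747423), Mul(Rational(-1, 777431494846), Pow(2302376738832010, Rational(1, 2)))) ≈ -0.00041543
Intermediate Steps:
Function('R')(Y, F) = Mul(Rational(-1, 2), F)
u = Rational(3, 94301) (u = Mul(3, Pow(Add(-4, 94305), -1)) = Mul(3, Pow(94301, -1)) = Mul(3, Rational(1, 94301)) = Rational(3, 94301) ≈ 3.1813e-5)
Function('Q')(A) = Pow(A, 2)
k = -54 (k = Add(3, Mul(-1, 57)) = Add(3, -57) = -54)
Function('Z')(q) = Mul(-1, Pow(q, 2)) (Function('Z')(q) = Mul(Pow(Mul(Rational(-1, 2), q), 2), -4) = Mul(Mul(Rational(1, 4), Pow(q, 2)), -4) = Mul(-1, Pow(q, 2)))
E = Mul(Rational(1, 94301), Pow(2302376738832010, Rational(1, 2))) (E = Pow(Add(Rational(3, 94301), 258907), Rational(1, 2)) = Pow(Rational(24415189010, 94301), Rational(1, 2)) = Mul(Rational(1, 94301), Pow(2302376738832010, Rational(1, 2))) ≈ 508.83)
Pow(Add(E, Function('Z')(k)), -1) = Pow(Add(Mul(Rational(1, 94301), Pow(2302376738832010, Rational(1, 2))), Mul(-1, Pow(-54, 2))), -1) = Pow(Add(Mul(Rational(1, 94301), Pow(2302376738832010, Rational(1, 2))), Mul(-1, 2916)), -1) = Pow(Add(Mul(Rational(1, 94301), Pow(2302376738832010, Rational(1, 2))), -2916), -1) = Pow(Add(-2916, Mul(Rational(1, 94301), Pow(2302376738832010, Rational(1, 2)))), -1)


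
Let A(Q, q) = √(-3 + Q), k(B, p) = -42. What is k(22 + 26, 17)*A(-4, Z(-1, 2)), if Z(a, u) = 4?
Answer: -42*I*√7 ≈ -111.12*I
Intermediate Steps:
k(22 + 26, 17)*A(-4, Z(-1, 2)) = -42*√(-3 - 4) = -42*I*√7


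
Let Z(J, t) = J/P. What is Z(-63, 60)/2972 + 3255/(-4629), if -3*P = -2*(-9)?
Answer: -6416837/9171592 ≈ -0.69964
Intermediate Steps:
P = -6 (P = -(-2)*(-9)/3 = -⅓*18 = -6)
Z(J, t) = -J/6 (Z(J, t) = J/(-6) = J*(-⅙) = -J/6)
Z(-63, 60)/2972 + 3255/(-4629) = -⅙*(-63)/2972 + 3255/(-4629) = (21/2)*(1/2972) + 3255*(-1/4629) = 21/5944 - 1085/1543 = -6416837/9171592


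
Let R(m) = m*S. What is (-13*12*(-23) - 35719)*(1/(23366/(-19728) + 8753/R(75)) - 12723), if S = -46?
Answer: 8629049687279241/21107657 ≈ 4.0881e+8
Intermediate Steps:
R(m) = -46*m (R(m) = m*(-46) = -46*m)
(-13*12*(-23) - 35719)*(1/(23366/(-19728) + 8753/R(75)) - 12723) = (-13*12*(-23) - 35719)*(1/(23366/(-19728) + 8753/((-46*75))) - 12723) = (-156*(-23) - 35719)*(1/(23366*(-1/19728) + 8753/(-3450)) - 12723) = (3588 - 35719)*(1/(-11683/9864 + 8753*(-1/3450)) - 12723) = -32131*(1/(-11683/9864 - 8753/3450) - 12723) = -32131*(1/(-21107657/5671800) - 12723) = -32131*(-5671800/21107657 - 12723) = -32131*(-268558391811/21107657) = 8629049687279241/21107657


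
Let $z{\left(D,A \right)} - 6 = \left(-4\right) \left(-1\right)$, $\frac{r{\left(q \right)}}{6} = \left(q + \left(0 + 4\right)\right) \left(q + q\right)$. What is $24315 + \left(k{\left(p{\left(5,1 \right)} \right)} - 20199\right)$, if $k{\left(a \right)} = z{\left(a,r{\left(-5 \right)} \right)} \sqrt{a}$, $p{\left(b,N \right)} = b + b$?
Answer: $4116 + 10 \sqrt{10} \approx 4147.6$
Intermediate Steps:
$r{\left(q \right)} = 12 q \left(4 + q\right)$ ($r{\left(q \right)} = 6 \left(q + \left(0 + 4\right)\right) \left(q + q\right) = 6 \left(q + 4\right) 2 q = 6 \left(4 + q\right) 2 q = 6 \cdot 2 q \left(4 + q\right) = 12 q \left(4 + q\right)$)
$p{\left(b,N \right)} = 2 b$
$z{\left(D,A \right)} = 10$ ($z{\left(D,A \right)} = 6 - -4 = 6 + 4 = 10$)
$k{\left(a \right)} = 10 \sqrt{a}$
$24315 + \left(k{\left(p{\left(5,1 \right)} \right)} - 20199\right) = 24315 - \left(20199 - 10 \sqrt{2 \cdot 5}\right) = 24315 - \left(20199 - 10 \sqrt{10}\right) = 4116 + 10 \sqrt{10}$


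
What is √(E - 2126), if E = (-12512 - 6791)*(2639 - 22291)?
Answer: √379340430 ≈ 19477.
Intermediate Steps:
E = 379342556 (E = -19303*(-19652) = 379342556)
√(E - 2126) = √(379342556 - 2126) = √379340430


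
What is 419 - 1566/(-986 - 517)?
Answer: 70147/167 ≈ 420.04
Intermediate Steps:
419 - 1566/(-986 - 517) = 419 - 1566/(-1503) = 419 - 1566*(-1/1503) = 419 + 174/167 = 70147/167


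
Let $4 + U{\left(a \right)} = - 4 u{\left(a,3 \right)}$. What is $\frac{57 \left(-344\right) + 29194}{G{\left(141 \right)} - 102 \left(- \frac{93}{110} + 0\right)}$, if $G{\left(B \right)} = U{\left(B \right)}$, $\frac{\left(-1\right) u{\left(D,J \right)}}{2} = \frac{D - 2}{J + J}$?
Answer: $\frac{1581690}{44149} \approx 35.826$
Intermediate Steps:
$u{\left(D,J \right)} = - \frac{-2 + D}{J}$ ($u{\left(D,J \right)} = - 2 \frac{D - 2}{J + J} = - 2 \frac{-2 + D}{2 J} = - \frac{-2 + D}{J}$)
$U{\left(a \right)} = - \frac{20}{3} + \frac{4 a}{3}$ ($U{\left(a \right)} = -4 - 4 \frac{2 - a}{3} = -4 - 4 \left(\frac{2}{3} - \frac{a}{3}\right) = -4 + \left(- \frac{8}{3} + \frac{4 a}{3}\right) = - \frac{20}{3} + \frac{4 a}{3}$)
$G{\left(B \right)} = - \frac{20}{3} + \frac{4 B}{3}$
$\frac{57 \left(-344\right) + 29194}{G{\left(141 \right)} - 102 \left(- \frac{93}{110} + 0\right)} = \frac{57 \left(-344\right) + 29194}{\left(- \frac{20}{3} + \frac{4}{3} \cdot 141\right) - 102 \left(- \frac{93}{110} + 0\right)} = \frac{-19608 + 29194}{\left(- \frac{20}{3} + 188\right) - 102 \left(\left(-93\right) \frac{1}{110} + 0\right)} = \frac{9586}{\frac{544}{3} - 102 \left(- \frac{93}{110} + 0\right)} = \frac{9586}{\frac{544}{3} - - \frac{4743}{55}} = \frac{9586}{\frac{544}{3} + \frac{4743}{55}} = \frac{9586}{\frac{44149}{165}} = 9586 \cdot \frac{165}{44149} = \frac{1581690}{44149}$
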